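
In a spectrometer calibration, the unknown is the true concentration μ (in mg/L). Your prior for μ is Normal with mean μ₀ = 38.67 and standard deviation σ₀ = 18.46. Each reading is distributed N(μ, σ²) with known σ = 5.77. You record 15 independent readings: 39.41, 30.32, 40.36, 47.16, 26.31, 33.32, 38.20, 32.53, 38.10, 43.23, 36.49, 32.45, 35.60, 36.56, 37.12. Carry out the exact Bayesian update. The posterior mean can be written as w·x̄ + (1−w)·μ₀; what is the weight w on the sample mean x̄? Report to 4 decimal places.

0.9935

For Normal data with known variance σ², a Normal(μ₀, σ₀²) prior on μ is conjugate. Posterior precision = 1/σ₀² + n/σ²; posterior mean is the precision-weighted average of μ₀ and x̄.
σ₀² = 18.46² = 340.7716, σ² = 5.77² = 33.2929. Prior precision 1/σ₀² = 1/340.7716; data precision n/σ² = 15/33.2929.
w = (n/σ²)/(1/σ₀² + n/σ²) = n·σ₀²/(σ² + n·σ₀²) = 15·340.7716/(33.2929 + 15·340.7716) = 5111.574/5144.8669 = 0.9935.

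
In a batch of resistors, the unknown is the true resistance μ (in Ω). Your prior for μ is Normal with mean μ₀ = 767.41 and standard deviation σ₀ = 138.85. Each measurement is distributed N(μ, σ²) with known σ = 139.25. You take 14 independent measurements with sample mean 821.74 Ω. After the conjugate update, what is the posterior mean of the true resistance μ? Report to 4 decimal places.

For Normal data with known variance σ², a Normal(μ₀, σ₀²) prior on μ is conjugate. Posterior precision = 1/σ₀² + n/σ²; posterior mean is the precision-weighted average of μ₀ and x̄.
n·x̄ = 14·821.74 = 11504.36.
σ₀² = 138.85² = 19279.3225, σ² = 139.25² = 19390.5625; σ² + n·σ₀² = 19390.5625 + 14·19279.3225 = 289301.0775.
Posterior mean = (μ₀/σ₀² + n·x̄/σ²)/(1/σ₀² + n/σ²) = (σ²·μ₀ + σ₀²·n·x̄)/(σ² + n·σ₀²) = (19390.5625·767.41 + 19279.3225·11504.36)/289301.0775 = 236676778.164225/289301.0775 = 818.0985.

818.0985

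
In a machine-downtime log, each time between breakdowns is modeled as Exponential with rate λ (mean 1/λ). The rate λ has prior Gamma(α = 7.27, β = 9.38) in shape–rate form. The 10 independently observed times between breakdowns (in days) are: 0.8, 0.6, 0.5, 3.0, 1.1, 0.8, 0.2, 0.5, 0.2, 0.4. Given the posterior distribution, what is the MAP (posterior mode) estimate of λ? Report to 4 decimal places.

With a Gamma(shape α, rate β) prior on the exponential rate λ, the posterior after n observations with total T = Σxᵢ is Gamma(α+n, β+T).
Sum of observations T = 8.1 days; n = 10.
Posterior: Gamma(7.27+10, 9.38+8.1) = Gamma(17.27, 17.48).
Mode = (α−1)/β = 0.9308.

0.9308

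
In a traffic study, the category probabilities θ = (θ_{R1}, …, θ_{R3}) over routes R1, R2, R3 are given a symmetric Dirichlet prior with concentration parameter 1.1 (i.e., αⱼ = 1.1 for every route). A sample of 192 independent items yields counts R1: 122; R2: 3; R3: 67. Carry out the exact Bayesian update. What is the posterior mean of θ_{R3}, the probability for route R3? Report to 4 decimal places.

0.3487

The Dirichlet prior is conjugate to the Multinomial likelihood: each posterior αⱼ = prior αⱼ + observed count nⱼ.
Posterior concentration: (123.1, 4.1, 68.1), total = 195.3.
E[θ_{R3}|data] = α_{R3}/Σα = 68.1/195.3 = 0.3487.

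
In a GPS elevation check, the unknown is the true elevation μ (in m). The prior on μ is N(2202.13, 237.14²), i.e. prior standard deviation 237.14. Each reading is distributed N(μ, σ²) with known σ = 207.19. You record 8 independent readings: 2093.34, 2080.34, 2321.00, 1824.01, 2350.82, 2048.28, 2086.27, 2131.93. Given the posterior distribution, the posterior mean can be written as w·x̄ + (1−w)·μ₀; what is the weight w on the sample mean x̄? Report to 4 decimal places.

For Normal data with known variance σ², a Normal(μ₀, σ₀²) prior on μ is conjugate. Posterior precision = 1/σ₀² + n/σ²; posterior mean is the precision-weighted average of μ₀ and x̄.
σ₀² = 237.14² = 56235.3796, σ² = 207.19² = 42927.6961. Prior precision 1/σ₀² = 1/56235.3796; data precision n/σ² = 8/42927.6961.
w = (n/σ²)/(1/σ₀² + n/σ²) = n·σ₀²/(σ² + n·σ₀²) = 8·56235.3796/(42927.6961 + 8·56235.3796) = 449883.0368/492810.7329 = 0.9129.

0.9129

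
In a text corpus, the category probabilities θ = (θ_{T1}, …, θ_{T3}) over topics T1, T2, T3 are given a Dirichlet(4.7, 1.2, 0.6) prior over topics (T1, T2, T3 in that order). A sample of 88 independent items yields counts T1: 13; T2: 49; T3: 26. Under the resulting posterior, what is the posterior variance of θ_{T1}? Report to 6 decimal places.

The Dirichlet prior is conjugate to the Multinomial likelihood: each posterior αⱼ = prior αⱼ + observed count nⱼ.
Posterior concentration: (17.7, 50.2, 26.6), total = 94.5.
Var[θ_j] = α_j(Σα−α_j)/((Σα)²(Σα+1)) = 17.7·76.8/(94.5²·95.5) = 0.001594.

0.001594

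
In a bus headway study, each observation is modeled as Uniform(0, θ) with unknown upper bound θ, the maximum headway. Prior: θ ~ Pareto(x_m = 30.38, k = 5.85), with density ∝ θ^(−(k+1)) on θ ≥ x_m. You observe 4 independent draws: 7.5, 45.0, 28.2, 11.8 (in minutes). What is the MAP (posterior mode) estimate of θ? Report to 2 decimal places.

45.00

A Pareto(scale x_m, shape k) prior on the upper bound θ of Uniform(0, θ) is conjugate: posterior is Pareto(max(x_m, max xᵢ), k + n).
Sample maximum = 45.0; prior scale x_m = 30.38 → posterior scale = max = 45.00.
Posterior shape = 5.85 + 4 = 9.85.
The Pareto density is decreasing on [x_m, ∞), so the mode is x_m = 45.00.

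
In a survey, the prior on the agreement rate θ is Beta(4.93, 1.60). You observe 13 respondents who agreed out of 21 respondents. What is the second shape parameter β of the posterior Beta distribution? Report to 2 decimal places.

The Beta prior is conjugate to a Binomial/Bernoulli likelihood; the update adds successes to α and failures to β.
Posterior: Beta(α+k, β+n−k) = Beta(4.93+13, 1.60+8) = Beta(17.93, 9.60).
Posterior β = 9.60.

9.60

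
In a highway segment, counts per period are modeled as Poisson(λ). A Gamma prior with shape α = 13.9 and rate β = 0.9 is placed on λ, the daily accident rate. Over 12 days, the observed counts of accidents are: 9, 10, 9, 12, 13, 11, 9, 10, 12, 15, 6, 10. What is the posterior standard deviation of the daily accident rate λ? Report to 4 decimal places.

With a Gamma(shape α, rate β) prior, the Poisson likelihood is conjugate: the posterior is Gamma(α + ΣXᵢ, β + n).
Sum of counts S = 126 over n = 12 days.
Posterior: Gamma(α+S, β+n) = Gamma(13.9+126, 0.9+12) = Gamma(139.9, 12.9).
SD = √α/β = √139.9/12.9 = 0.9169.

0.9169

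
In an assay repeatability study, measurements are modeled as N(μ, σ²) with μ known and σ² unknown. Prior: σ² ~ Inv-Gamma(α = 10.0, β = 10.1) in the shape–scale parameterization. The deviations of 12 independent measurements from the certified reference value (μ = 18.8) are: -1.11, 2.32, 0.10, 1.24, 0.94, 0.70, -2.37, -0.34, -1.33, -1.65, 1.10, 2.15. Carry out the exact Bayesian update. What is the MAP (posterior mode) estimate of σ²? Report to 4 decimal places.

With known mean μ and an Inverse-Gamma(α, β) prior on σ², the Normal likelihood is conjugate: posterior is Inv-Gamma(α + n/2, β + Σ(xᵢ−μ)²/2).
Σ(xᵢ−μ)² = (-1.11)² + (2.32)² + (0.10)² + (1.24)² + (0.94)² + (0.70)² + (-2.37)² + (-0.34)² + (-1.33)² + (-1.65)² + (1.10)² + (2.15)² = 25.5921.
Posterior: Inv-Gamma(10.0 + 12/2, 10.1 + 25.5921/2) = Inv-Gamma(16.00, 22.89605).
Mode = β/(α+1) = 22.89605/17.00 = 1.3468.

1.3468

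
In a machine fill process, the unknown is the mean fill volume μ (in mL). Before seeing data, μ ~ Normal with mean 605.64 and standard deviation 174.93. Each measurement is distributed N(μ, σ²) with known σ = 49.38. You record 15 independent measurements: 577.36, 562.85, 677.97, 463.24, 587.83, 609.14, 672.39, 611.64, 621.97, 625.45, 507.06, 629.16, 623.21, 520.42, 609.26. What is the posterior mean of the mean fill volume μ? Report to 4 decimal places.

593.3287

For Normal data with known variance σ², a Normal(μ₀, σ₀²) prior on μ is conjugate. Posterior precision = 1/σ₀² + n/σ²; posterior mean is the precision-weighted average of μ₀ and x̄.
Σxᵢ = 577.36 + 562.85 + 677.97 + 463.24 + 587.83 + 609.14 + 672.39 + 611.64 + 621.97 + 625.45 + 507.06 + 629.16 + 623.21 + 520.42 + 609.26 = 8898.95, so n·x̄ = 8898.95.
σ₀² = 174.93² = 30600.5049, σ² = 49.38² = 2438.3844; σ² + n·σ₀² = 2438.3844 + 15·30600.5049 = 461445.9579.
Posterior mean = (μ₀/σ₀² + n·x̄/σ²)/(1/σ₀² + n/σ²) = (σ²·μ₀ + σ₀²·n·x̄)/(σ² + n·σ₀²) = (2438.3844·605.64 + 30600.5049·8898.95)/461445.9579 = 273789146.207871/461445.9579 = 593.3287.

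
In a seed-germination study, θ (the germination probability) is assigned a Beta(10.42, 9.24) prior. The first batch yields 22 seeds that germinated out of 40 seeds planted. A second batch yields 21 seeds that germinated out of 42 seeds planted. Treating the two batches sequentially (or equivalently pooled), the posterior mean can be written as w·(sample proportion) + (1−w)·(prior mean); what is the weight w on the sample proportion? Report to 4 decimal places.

0.8066

The Beta prior is conjugate to a Binomial/Bernoulli likelihood; the update adds successes to α and failures to β.
Total number of seeds planted: n = 40 + 42 = 82.
Posterior mean = (α₀+k)/(α₀+β₀+n) = [n/(α₀+β₀+n)]·(k/n) + [(α₀+β₀)/(α₀+β₀+n)]·α₀/(α₀+β₀), so only n and the prior enter the weight.
The weight on the data is w = n/(α₀+β₀+n) = 82/(10.42+9.24+82) = 82/101.66 = 0.8066.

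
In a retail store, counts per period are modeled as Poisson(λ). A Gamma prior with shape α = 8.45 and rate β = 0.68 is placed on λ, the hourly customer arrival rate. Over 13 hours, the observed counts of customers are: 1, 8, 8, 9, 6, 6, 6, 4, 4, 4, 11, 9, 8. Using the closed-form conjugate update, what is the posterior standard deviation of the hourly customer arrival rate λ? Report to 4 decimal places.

0.7029

With a Gamma(shape α, rate β) prior, the Poisson likelihood is conjugate: the posterior is Gamma(α + ΣXᵢ, β + n).
Sum of counts S = 84 over n = 13 hours.
Posterior: Gamma(α+S, β+n) = Gamma(8.45+84, 0.68+13) = Gamma(92.45, 13.68).
SD = √α/β = √92.45/13.68 = 0.7029.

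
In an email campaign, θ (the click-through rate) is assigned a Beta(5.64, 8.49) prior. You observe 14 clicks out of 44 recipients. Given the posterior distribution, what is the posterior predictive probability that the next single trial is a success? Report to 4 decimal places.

0.3379

The Beta prior is conjugate to a Binomial/Bernoulli likelihood; the update adds successes to α and failures to β.
Posterior: Beta(α+k, β+n−k) = Beta(5.64+14, 8.49+30) = Beta(19.64, 38.49).
For a single future Bernoulli trial, P(success | data) = α/(α+β) = 0.3379.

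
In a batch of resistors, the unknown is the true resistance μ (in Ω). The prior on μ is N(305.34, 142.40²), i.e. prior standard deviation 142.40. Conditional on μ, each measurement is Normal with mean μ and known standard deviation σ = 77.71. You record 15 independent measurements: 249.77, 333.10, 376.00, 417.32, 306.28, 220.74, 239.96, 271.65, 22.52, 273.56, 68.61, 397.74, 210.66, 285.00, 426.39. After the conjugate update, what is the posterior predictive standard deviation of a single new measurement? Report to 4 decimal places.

80.2097

For Normal data with known variance σ², a Normal(μ₀, σ₀²) prior on μ is conjugate. Posterior precision = 1/σ₀² + n/σ²; posterior mean is the precision-weighted average of μ₀ and x̄.
σ₀² = 142.40² = 20277.76, σ² = 77.71² = 6038.8441; σ² + n·σ₀² = 6038.8441 + 15·20277.76 = 310205.2441.
Posterior precision = 1/σ₀² + n/σ² = 1/20277.76 + 15/6038.8441 = (σ² + n·σ₀²)/(σ₀²σ²) = 310205.2441/(20277.76·6038.8441); posterior variance σₙ² = σ₀²σ²/(σ² + n·σ₀²) = 20277.76·6038.8441/310205.2441 = 394.752293.
Predictive variance for one new observation = σₙ² + σ² = 20277.76·6038.8441/310205.2441 + 6038.8441 = σ²·(σ₀² + 310205.2441)/310205.2441 = 6038.8441·330483.0041/310205.2441 = 6433.596393; SD = √(6038.8441·330483.0041/310205.2441) = 80.2097.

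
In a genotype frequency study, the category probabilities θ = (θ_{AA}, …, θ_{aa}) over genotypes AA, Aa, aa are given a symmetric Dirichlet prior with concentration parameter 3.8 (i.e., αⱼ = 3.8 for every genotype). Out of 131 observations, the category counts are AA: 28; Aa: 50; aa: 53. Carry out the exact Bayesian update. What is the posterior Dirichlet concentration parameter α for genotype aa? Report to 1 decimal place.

56.8

The Dirichlet prior is conjugate to the Multinomial likelihood: each posterior αⱼ = prior αⱼ + observed count nⱼ.
Posterior concentration: (31.8, 53.8, 56.8), total = 142.4.
α_{aa} = 3.8 + 53 = 56.8.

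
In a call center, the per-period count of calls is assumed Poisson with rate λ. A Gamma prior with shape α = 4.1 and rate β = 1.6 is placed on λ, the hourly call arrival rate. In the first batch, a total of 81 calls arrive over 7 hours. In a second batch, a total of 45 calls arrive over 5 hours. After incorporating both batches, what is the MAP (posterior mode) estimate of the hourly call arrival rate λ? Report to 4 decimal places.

With a Gamma(shape α, rate β) prior, the Poisson likelihood is conjugate: the posterior is Gamma(α + ΣXᵢ, β + n).
After batch 1: Gamma(α+S, β+n) = Gamma(4.1+81, 1.6+7) = Gamma(85.1, 8.6).
After batch 2: Gamma(α+S, β+n) = Gamma(85.1+45, 8.6+5) = Gamma(130.1, 13.6).
Mode of Gamma(α,β) for α≥1 is (α−1)/β = 129.1/13.6 = 9.4926.

9.4926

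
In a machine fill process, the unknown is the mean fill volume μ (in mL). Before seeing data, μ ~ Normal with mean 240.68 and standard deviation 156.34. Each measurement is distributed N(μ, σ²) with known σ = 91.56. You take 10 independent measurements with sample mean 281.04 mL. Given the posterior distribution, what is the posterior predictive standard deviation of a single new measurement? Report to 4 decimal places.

For Normal data with known variance σ², a Normal(μ₀, σ₀²) prior on μ is conjugate. Posterior precision = 1/σ₀² + n/σ²; posterior mean is the precision-weighted average of μ₀ and x̄.
σ₀² = 156.34² = 24442.1956, σ² = 91.56² = 8383.2336; σ² + n·σ₀² = 8383.2336 + 10·24442.1956 = 252805.1896.
Posterior precision = 1/σ₀² + n/σ² = 1/24442.1956 + 10/8383.2336 = (σ² + n·σ₀²)/(σ₀²σ²) = 252805.1896/(24442.1956·8383.2336); posterior variance σₙ² = σ₀²σ²/(σ² + n·σ₀²) = 24442.1956·8383.2336/252805.1896 = 810.523849.
Predictive variance for one new observation = σₙ² + σ² = 24442.1956·8383.2336/252805.1896 + 8383.2336 = σ²·(σ₀² + 252805.1896)/252805.1896 = 8383.2336·277247.3852/252805.1896 = 9193.757449; SD = √(8383.2336·277247.3852/252805.1896) = 95.8841.

95.8841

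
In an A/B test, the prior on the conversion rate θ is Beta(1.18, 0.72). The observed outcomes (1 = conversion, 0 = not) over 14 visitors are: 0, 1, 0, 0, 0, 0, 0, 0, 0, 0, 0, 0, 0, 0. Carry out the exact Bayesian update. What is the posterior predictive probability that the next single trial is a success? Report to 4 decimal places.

0.1371

The Beta prior is conjugate to a Binomial/Bernoulli likelihood; the update adds successes to α and failures to β.
Posterior: Beta(α+k, β+n−k) = Beta(1.18+1, 0.72+13) = Beta(2.18, 13.72).
For a single future Bernoulli trial, P(success | data) = α/(α+β) = 0.1371.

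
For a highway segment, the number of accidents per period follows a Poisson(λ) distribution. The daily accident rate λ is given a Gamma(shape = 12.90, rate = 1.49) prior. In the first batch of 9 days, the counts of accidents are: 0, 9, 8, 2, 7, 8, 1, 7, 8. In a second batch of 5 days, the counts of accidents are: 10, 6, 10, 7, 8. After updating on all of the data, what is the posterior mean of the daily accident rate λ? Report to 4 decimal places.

6.7076

With a Gamma(shape α, rate β) prior, the Poisson likelihood is conjugate: the posterior is Gamma(α + ΣXᵢ, β + n).
Batch 1: sum of counts S = 50 over n = 9 days.
After batch 1: Gamma(α+S, β+n) = Gamma(12.90+50, 1.49+9) = Gamma(62.90, 10.49).
Batch 2: sum of counts S = 41 over n = 5 days.
After batch 2: Gamma(α+S, β+n) = Gamma(62.90+41, 10.49+5) = Gamma(103.90, 15.49).
Posterior mean = α/β = 103.90/15.49 = 6.7076.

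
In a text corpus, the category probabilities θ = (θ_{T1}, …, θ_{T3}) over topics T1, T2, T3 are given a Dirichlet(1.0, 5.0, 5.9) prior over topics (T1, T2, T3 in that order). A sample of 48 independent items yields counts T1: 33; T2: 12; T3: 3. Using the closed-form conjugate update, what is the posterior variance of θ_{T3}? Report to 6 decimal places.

The Dirichlet prior is conjugate to the Multinomial likelihood: each posterior αⱼ = prior αⱼ + observed count nⱼ.
Posterior concentration: (34.0, 17.0, 8.9), total = 59.9.
Var[θ_j] = α_j(Σα−α_j)/((Σα)²(Σα+1)) = 8.9·51.0/(59.9²·60.9) = 0.002077.

0.002077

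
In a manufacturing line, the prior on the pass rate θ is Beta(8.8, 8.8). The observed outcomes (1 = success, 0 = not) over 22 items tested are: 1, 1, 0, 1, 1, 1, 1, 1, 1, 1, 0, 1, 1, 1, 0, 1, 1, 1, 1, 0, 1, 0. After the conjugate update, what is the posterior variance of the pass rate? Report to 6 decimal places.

0.005592

The Beta prior is conjugate to a Binomial/Bernoulli likelihood; the update adds successes to α and failures to β.
Posterior: Beta(α+k, β+n−k) = Beta(8.8+17, 8.8+5) = Beta(25.8, 13.8).
Var = αβ/((α+β)²(α+β+1)) = 25.8·13.8/(39.6²·40.6) = 0.005592.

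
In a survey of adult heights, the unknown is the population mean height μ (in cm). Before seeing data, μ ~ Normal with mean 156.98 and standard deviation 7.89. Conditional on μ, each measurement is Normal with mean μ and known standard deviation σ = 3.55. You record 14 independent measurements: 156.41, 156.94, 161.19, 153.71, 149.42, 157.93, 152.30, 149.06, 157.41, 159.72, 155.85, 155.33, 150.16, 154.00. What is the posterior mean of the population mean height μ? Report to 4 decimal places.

154.9881

For Normal data with known variance σ², a Normal(μ₀, σ₀²) prior on μ is conjugate. Posterior precision = 1/σ₀² + n/σ²; posterior mean is the precision-weighted average of μ₀ and x̄.
Σxᵢ = 156.41 + 156.94 + 161.19 + 153.71 + 149.42 + 157.93 + 152.30 + 149.06 + 157.41 + 159.72 + 155.85 + 155.33 + 150.16 + 154.00 = 2169.43, so n·x̄ = 2169.43.
σ₀² = 7.89² = 62.2521, σ² = 3.55² = 12.6025; σ² + n·σ₀² = 12.6025 + 14·62.2521 = 884.1319.
Posterior mean = (μ₀/σ₀² + n·x̄/σ²)/(1/σ₀² + n/σ²) = (σ²·μ₀ + σ₀²·n·x̄)/(σ² + n·σ₀²) = (12.6025·156.98 + 62.2521·2169.43)/884.1319 = 137029.913753/884.1319 = 154.9881.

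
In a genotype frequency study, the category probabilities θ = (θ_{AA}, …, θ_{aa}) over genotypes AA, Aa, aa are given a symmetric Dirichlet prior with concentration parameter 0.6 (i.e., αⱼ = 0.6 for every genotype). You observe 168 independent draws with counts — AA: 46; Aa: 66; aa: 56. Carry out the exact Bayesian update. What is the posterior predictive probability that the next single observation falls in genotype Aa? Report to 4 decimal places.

The Dirichlet prior is conjugate to the Multinomial likelihood: each posterior αⱼ = prior αⱼ + observed count nⱼ.
Posterior concentration: (46.6, 66.6, 56.6), total = 169.8.
P(next = Aa | data) = α_{Aa}/Σα = 0.3922.

0.3922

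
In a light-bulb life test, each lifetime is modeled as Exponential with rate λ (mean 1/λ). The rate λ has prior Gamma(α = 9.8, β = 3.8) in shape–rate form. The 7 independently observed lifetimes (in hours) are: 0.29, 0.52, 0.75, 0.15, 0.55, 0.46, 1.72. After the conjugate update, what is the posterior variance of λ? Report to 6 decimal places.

0.247431

With a Gamma(shape α, rate β) prior on the exponential rate λ, the posterior after n observations with total T = Σxᵢ is Gamma(α+n, β+T).
Sum of observations T = 4.44 hours; n = 7.
Posterior: Gamma(9.8+7, 3.8+4.44) = Gamma(16.8, 8.24).
Var = α/β² = 0.247431.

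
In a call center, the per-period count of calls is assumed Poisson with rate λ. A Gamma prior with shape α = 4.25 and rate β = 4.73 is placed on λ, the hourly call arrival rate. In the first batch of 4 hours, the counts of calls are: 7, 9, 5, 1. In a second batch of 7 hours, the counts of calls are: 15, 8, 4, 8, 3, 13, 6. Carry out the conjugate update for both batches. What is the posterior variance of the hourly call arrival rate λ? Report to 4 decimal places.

0.3365

With a Gamma(shape α, rate β) prior, the Poisson likelihood is conjugate: the posterior is Gamma(α + ΣXᵢ, β + n).
Batch 1: sum of counts S = 22 over n = 4 hours.
After batch 1: Gamma(α+S, β+n) = Gamma(4.25+22, 4.73+4) = Gamma(26.25, 8.73).
Batch 2: sum of counts S = 57 over n = 7 hours.
After batch 2: Gamma(α+S, β+n) = Gamma(26.25+57, 8.73+7) = Gamma(83.25, 15.73).
Var = α/β² = 83.25/15.73² = 0.3365.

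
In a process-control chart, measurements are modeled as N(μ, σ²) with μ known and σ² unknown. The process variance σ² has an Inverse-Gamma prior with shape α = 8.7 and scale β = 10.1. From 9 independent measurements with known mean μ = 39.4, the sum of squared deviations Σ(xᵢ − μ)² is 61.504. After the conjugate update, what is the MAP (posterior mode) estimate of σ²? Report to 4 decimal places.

With known mean μ and an Inverse-Gamma(α, β) prior on σ², the Normal likelihood is conjugate: posterior is Inv-Gamma(α + n/2, β + Σ(xᵢ−μ)²/2).
Posterior: Inv-Gamma(8.7 + 9/2, 10.1 + 61.504/2) = Inv-Gamma(13.20, 40.8520).
Mode = β/(α+1) = 40.8520/14.20 = 2.8769.

2.8769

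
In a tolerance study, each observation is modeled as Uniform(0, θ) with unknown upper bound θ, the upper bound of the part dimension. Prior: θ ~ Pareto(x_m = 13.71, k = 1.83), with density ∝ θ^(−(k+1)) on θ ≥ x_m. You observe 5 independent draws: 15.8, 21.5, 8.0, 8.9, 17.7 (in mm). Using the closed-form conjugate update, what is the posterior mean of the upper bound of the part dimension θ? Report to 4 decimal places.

25.1878

A Pareto(scale x_m, shape k) prior on the upper bound θ of Uniform(0, θ) is conjugate: posterior is Pareto(max(x_m, max xᵢ), k + n).
Sample maximum = 21.5; prior scale x_m = 13.71 → posterior scale = max = 21.50.
Posterior shape = 1.83 + 5 = 6.83.
E[θ|data] = k·x_m/(k−1) = 6.83·21.50/5.83 = 25.1878.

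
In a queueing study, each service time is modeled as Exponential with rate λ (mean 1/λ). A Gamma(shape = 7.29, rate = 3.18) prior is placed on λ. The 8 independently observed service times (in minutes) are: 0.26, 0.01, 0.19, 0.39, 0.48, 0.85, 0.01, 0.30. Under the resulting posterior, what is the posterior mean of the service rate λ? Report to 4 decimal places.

2.6966

With a Gamma(shape α, rate β) prior on the exponential rate λ, the posterior after n observations with total T = Σxᵢ is Gamma(α+n, β+T).
Sum of observations T = 2.49 minutes; n = 8.
Posterior: Gamma(7.29+8, 3.18+2.49) = Gamma(15.29, 5.67).
Posterior mean of λ = α/β = 15.29/5.67 = 2.6966.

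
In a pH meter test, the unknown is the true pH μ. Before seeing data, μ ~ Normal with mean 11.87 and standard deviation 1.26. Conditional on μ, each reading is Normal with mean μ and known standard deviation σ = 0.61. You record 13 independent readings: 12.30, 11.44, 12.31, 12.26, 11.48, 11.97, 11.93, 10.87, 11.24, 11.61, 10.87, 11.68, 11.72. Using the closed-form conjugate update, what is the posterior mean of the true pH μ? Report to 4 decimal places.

For Normal data with known variance σ², a Normal(μ₀, σ₀²) prior on μ is conjugate. Posterior precision = 1/σ₀² + n/σ²; posterior mean is the precision-weighted average of μ₀ and x̄.
Σxᵢ = 12.30 + 11.44 + 12.31 + 12.26 + 11.48 + 11.97 + 11.93 + 10.87 + 11.24 + 11.61 + 10.87 + 11.68 + 11.72 = 151.68, so n·x̄ = 151.68.
σ₀² = 1.26² = 1.5876, σ² = 0.61² = 0.3721; σ² + n·σ₀² = 0.3721 + 13·1.5876 = 21.0109.
Posterior mean = (μ₀/σ₀² + n·x̄/σ²)/(1/σ₀² + n/σ²) = (σ²·μ₀ + σ₀²·n·x̄)/(σ² + n·σ₀²) = (0.3721·11.87 + 1.5876·151.68)/21.0109 = 245.223995/21.0109 = 11.6713.

11.6713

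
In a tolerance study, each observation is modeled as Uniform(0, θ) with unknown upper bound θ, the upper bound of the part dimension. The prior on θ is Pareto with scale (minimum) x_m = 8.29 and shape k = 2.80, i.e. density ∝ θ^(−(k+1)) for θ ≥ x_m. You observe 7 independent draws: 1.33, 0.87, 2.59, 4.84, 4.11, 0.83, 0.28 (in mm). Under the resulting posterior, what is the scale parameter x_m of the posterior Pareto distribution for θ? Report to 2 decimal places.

8.29

A Pareto(scale x_m, shape k) prior on the upper bound θ of Uniform(0, θ) is conjugate: posterior is Pareto(max(x_m, max xᵢ), k + n).
Sample maximum = 4.84; prior scale x_m = 8.29 → posterior scale = max = 8.29.
Posterior shape = 2.80 + 7 = 9.80.
Posterior scale x_m = 8.29.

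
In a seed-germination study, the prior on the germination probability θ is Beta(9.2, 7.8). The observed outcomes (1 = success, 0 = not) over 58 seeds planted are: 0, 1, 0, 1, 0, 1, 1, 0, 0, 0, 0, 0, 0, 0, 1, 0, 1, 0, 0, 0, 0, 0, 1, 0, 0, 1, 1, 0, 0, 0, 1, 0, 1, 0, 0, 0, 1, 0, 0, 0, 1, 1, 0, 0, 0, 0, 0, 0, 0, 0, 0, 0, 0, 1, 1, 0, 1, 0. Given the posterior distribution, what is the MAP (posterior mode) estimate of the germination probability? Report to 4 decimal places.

The Beta prior is conjugate to a Binomial/Bernoulli likelihood; the update adds successes to α and failures to β.
Posterior: Beta(α+k, β+n−k) = Beta(9.2+17, 7.8+41) = Beta(26.2, 48.8).
Mode of Beta(a,b) for a,b>1 is (a−1)/(a+b−2) = 25.2/73.0 = 0.3452.

0.3452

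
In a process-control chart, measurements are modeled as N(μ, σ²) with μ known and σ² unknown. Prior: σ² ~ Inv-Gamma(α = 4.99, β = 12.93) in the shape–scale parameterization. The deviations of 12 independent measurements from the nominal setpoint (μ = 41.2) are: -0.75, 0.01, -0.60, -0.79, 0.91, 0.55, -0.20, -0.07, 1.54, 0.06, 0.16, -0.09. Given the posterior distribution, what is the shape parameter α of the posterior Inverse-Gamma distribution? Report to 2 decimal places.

10.99

With known mean μ and an Inverse-Gamma(α, β) prior on σ², the Normal likelihood is conjugate: posterior is Inv-Gamma(α + n/2, β + Σ(xᵢ−μ)²/2).
Σ(xᵢ−μ)² = (-0.75)² + (0.01)² + (-0.60)² + (-0.79)² + (0.91)² + (0.55)² + (-0.20)² + (-0.07)² + (1.54)² + (0.06)² + (0.16)² + (-0.09)² = 5.1311.
Posterior: Inv-Gamma(4.99 + 12/2, 12.93 + 5.1311/2) = Inv-Gamma(10.99, 15.49555).
Posterior α = 10.99.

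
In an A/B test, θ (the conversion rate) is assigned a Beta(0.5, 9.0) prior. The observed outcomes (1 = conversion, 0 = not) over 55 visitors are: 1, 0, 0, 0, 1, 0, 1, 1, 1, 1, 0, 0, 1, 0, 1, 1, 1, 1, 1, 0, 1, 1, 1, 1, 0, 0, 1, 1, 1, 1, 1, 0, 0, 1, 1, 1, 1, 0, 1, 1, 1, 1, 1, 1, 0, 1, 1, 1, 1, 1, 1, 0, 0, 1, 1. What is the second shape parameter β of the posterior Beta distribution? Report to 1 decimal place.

The Beta prior is conjugate to a Binomial/Bernoulli likelihood; the update adds successes to α and failures to β.
Posterior: Beta(α+k, β+n−k) = Beta(0.5+39, 9.0+16) = Beta(39.5, 25.0).
Posterior β = 25.0.

25.0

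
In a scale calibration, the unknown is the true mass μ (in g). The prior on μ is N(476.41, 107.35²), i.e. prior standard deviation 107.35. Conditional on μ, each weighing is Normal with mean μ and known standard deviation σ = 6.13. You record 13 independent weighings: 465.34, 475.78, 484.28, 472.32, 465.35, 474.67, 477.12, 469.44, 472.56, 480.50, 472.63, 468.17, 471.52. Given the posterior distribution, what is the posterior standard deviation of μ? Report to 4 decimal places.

1.6999

For Normal data with known variance σ², a Normal(μ₀, σ₀²) prior on μ is conjugate. Posterior precision = 1/σ₀² + n/σ²; posterior mean is the precision-weighted average of μ₀ and x̄.
σ₀² = 107.35² = 11524.0225, σ² = 6.13² = 37.5769; σ² + n·σ₀² = 37.5769 + 13·11524.0225 = 149849.8694.
Posterior precision = 1/σ₀² + n/σ² = 1/11524.0225 + 13/37.5769 = (σ² + n·σ₀²)/(σ₀²σ²) = 149849.8694/(11524.0225·37.5769); posterior variance σₙ² = σ₀²σ²/(σ² + n·σ₀²) = 11524.0225·37.5769/149849.8694 = 2.889806.
Posterior SD = √σₙ² = √(11524.0225·37.5769/149849.8694) = 1.6999.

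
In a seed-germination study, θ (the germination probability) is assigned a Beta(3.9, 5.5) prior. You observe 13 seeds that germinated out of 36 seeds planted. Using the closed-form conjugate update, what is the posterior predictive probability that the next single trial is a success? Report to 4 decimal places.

0.3722

The Beta prior is conjugate to a Binomial/Bernoulli likelihood; the update adds successes to α and failures to β.
Posterior: Beta(α+k, β+n−k) = Beta(3.9+13, 5.5+23) = Beta(16.9, 28.5).
For a single future Bernoulli trial, P(success | data) = α/(α+β) = 0.3722.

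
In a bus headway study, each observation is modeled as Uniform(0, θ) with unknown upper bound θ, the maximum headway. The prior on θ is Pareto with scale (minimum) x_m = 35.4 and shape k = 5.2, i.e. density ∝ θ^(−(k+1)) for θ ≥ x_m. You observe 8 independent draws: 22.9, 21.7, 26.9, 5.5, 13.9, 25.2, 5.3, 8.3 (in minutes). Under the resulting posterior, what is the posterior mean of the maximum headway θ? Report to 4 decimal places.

A Pareto(scale x_m, shape k) prior on the upper bound θ of Uniform(0, θ) is conjugate: posterior is Pareto(max(x_m, max xᵢ), k + n).
Sample maximum = 26.9; prior scale x_m = 35.4 → posterior scale = max = 35.4.
Posterior shape = 5.2 + 8 = 13.2.
E[θ|data] = k·x_m/(k−1) = 13.2·35.4/12.2 = 38.3016.

38.3016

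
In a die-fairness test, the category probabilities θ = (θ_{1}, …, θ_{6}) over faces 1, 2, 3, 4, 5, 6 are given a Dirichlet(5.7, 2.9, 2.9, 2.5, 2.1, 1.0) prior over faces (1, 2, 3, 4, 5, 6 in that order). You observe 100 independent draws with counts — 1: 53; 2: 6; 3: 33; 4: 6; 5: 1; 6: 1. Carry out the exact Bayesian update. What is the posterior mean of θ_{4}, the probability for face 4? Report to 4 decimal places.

0.0726

The Dirichlet prior is conjugate to the Multinomial likelihood: each posterior αⱼ = prior αⱼ + observed count nⱼ.
Posterior concentration: (58.7, 8.9, 35.9, 8.5, 3.1, 2.0), total = 117.1.
E[θ_{4}|data] = α_{4}/Σα = 8.5/117.1 = 0.0726.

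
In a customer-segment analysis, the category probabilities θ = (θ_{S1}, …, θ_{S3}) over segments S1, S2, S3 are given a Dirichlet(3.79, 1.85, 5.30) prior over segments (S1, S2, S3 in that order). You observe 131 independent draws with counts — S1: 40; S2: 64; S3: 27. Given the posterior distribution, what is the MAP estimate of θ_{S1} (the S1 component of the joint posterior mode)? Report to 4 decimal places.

The Dirichlet prior is conjugate to the Multinomial likelihood: each posterior αⱼ = prior αⱼ + observed count nⱼ.
Posterior concentration: (43.79, 65.85, 32.30), total = 141.94.
Joint mode component: (α_{S1}−1)/(Σα−K) = 42.79/138.94 = 0.3080.

0.3080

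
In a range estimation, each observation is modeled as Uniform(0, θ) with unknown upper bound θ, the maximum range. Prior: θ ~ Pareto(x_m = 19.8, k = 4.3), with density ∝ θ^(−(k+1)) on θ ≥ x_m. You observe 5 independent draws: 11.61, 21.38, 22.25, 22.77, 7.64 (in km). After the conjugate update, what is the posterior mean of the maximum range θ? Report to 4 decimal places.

25.5134

A Pareto(scale x_m, shape k) prior on the upper bound θ of Uniform(0, θ) is conjugate: posterior is Pareto(max(x_m, max xᵢ), k + n).
Sample maximum = 22.77; prior scale x_m = 19.8 → posterior scale = max = 22.77.
Posterior shape = 4.3 + 5 = 9.3.
E[θ|data] = k·x_m/(k−1) = 9.3·22.77/8.3 = 25.5134.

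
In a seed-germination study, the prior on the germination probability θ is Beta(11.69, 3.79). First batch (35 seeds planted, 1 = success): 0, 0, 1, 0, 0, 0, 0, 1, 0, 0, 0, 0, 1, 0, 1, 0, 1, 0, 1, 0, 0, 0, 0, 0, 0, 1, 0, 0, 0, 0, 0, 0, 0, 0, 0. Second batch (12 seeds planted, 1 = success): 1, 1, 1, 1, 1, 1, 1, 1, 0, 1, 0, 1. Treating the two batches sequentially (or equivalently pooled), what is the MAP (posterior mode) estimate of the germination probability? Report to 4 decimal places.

The Beta prior is conjugate to a Binomial/Bernoulli likelihood; the update adds successes to α and failures to β.
After batch 1: Beta(11.69+7, 3.79+28) = Beta(18.69, 31.79).
After batch 2: Beta(18.69+10, 31.79+2) = Beta(28.69, 33.79).
Mode of Beta(a,b) for a,b>1 is (a−1)/(a+b−2) = 27.69/60.48 = 0.4578.

0.4578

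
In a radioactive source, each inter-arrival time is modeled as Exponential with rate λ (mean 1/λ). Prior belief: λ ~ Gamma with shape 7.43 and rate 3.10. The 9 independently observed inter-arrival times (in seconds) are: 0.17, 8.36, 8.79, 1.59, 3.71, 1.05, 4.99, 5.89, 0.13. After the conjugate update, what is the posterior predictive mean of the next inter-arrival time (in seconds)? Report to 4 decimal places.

With a Gamma(shape α, rate β) prior on the exponential rate λ, the posterior after n observations with total T = Σxᵢ is Gamma(α+n, β+T).
Sum of observations T = 34.68 seconds; n = 9.
Posterior: Gamma(7.43+9, 3.10+34.68) = Gamma(16.43, 37.78).
The predictive distribution for the next observation is Lomax; its mean is β/(α−1) = 37.78/15.43 = 2.4485.

2.4485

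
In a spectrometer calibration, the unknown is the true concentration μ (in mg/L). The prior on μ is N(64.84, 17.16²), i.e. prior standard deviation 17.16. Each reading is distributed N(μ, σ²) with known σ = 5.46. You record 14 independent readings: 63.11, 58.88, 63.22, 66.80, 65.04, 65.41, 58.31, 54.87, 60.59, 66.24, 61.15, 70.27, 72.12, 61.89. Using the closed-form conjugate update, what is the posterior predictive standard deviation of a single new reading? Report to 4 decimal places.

5.6503

For Normal data with known variance σ², a Normal(μ₀, σ₀²) prior on μ is conjugate. Posterior precision = 1/σ₀² + n/σ²; posterior mean is the precision-weighted average of μ₀ and x̄.
σ₀² = 17.16² = 294.4656, σ² = 5.46² = 29.8116; σ² + n·σ₀² = 29.8116 + 14·294.4656 = 4152.33.
Posterior precision = 1/σ₀² + n/σ² = 1/294.4656 + 14/29.8116 = (σ² + n·σ₀²)/(σ₀²σ²) = 4152.33/(294.4656·29.8116); posterior variance σₙ² = σ₀²σ²/(σ² + n·σ₀²) = 294.4656·29.8116/4152.33 = 2.114112.
Predictive variance for one new observation = σₙ² + σ² = 294.4656·29.8116/4152.33 + 29.8116 = σ²·(σ₀² + 4152.33)/4152.33 = 29.8116·4446.7956/4152.33 = 31.925712; SD = √(29.8116·4446.7956/4152.33) = 5.6503.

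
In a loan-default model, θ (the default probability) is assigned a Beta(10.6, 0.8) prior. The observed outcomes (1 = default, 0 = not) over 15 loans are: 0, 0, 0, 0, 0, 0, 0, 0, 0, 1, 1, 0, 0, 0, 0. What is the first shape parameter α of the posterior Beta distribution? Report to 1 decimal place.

The Beta prior is conjugate to a Binomial/Bernoulli likelihood; the update adds successes to α and failures to β.
Posterior: Beta(α+k, β+n−k) = Beta(10.6+2, 0.8+13) = Beta(12.6, 13.8).
Posterior α = 12.6.

12.6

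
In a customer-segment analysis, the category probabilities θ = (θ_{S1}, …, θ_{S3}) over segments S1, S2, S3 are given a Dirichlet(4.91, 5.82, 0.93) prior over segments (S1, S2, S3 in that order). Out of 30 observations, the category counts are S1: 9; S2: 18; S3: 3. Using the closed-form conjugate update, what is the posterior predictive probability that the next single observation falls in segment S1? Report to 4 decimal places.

0.3339

The Dirichlet prior is conjugate to the Multinomial likelihood: each posterior αⱼ = prior αⱼ + observed count nⱼ.
Posterior concentration: (13.91, 23.82, 3.93), total = 41.66.
P(next = S1 | data) = α_{S1}/Σα = 0.3339.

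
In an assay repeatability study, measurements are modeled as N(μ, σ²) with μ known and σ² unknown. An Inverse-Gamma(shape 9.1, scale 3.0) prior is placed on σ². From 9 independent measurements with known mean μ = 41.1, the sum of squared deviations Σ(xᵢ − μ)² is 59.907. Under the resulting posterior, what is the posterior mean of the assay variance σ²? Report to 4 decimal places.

With known mean μ and an Inverse-Gamma(α, β) prior on σ², the Normal likelihood is conjugate: posterior is Inv-Gamma(α + n/2, β + Σ(xᵢ−μ)²/2).
Posterior: Inv-Gamma(9.1 + 9/2, 3.0 + 59.907/2) = Inv-Gamma(13.60, 32.9535).
E[σ²|data] = β/(α−1) = 32.9535/12.60 = 2.6154.

2.6154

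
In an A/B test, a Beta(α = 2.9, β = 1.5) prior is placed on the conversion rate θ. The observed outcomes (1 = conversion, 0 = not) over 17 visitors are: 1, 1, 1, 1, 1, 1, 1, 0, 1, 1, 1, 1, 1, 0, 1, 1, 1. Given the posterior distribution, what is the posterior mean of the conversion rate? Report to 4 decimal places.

The Beta prior is conjugate to a Binomial/Bernoulli likelihood; the update adds successes to α and failures to β.
Posterior: Beta(α+k, β+n−k) = Beta(2.9+15, 1.5+2) = Beta(17.9, 3.5).
Posterior mean = α/(α+β) = 17.9/21.4 = 0.8364.

0.8364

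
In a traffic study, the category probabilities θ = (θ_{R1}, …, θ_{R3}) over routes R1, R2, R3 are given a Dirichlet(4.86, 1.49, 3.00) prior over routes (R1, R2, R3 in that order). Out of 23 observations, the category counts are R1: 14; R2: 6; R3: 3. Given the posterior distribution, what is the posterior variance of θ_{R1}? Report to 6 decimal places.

0.007290

The Dirichlet prior is conjugate to the Multinomial likelihood: each posterior αⱼ = prior αⱼ + observed count nⱼ.
Posterior concentration: (18.86, 7.49, 6.00), total = 32.35.
Var[θ_j] = α_j(Σα−α_j)/((Σα)²(Σα+1)) = 18.86·13.49/(32.35²·33.35) = 0.007290.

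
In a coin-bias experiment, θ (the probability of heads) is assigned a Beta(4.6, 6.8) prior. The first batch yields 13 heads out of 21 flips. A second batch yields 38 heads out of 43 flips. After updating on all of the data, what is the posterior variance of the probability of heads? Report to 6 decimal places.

The Beta prior is conjugate to a Binomial/Bernoulli likelihood; the update adds successes to α and failures to β.
After batch 1: Beta(4.6+13, 6.8+8) = Beta(17.6, 14.8).
After batch 2: Beta(17.6+38, 14.8+5) = Beta(55.6, 19.8).
Var = αβ/((α+β)²(α+β+1)) = 55.6·19.8/(75.4²·76.4) = 0.002535.

0.002535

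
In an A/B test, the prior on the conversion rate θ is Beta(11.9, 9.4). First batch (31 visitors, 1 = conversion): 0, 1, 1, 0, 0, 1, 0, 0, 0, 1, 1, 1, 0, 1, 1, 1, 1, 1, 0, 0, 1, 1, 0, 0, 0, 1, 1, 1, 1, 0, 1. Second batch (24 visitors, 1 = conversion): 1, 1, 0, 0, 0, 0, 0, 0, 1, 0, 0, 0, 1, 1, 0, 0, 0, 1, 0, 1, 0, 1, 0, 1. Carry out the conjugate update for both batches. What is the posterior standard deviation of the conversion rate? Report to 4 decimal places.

The Beta prior is conjugate to a Binomial/Bernoulli likelihood; the update adds successes to α and failures to β.
After batch 1: Beta(11.9+18, 9.4+13) = Beta(29.9, 22.4).
After batch 2: Beta(29.9+9, 22.4+15) = Beta(38.9, 37.4).
Var = αβ/((α+β)²(α+β+1)) = 38.9·37.4/(76.3²·77.3) = 0.00323290; SD = √0.00323290 = 0.0569.

0.0569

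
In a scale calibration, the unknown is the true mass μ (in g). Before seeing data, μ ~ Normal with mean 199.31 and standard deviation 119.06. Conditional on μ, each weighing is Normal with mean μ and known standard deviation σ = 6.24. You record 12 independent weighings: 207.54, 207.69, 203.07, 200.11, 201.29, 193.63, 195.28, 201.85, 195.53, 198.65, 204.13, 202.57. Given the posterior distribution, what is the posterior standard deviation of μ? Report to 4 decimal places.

1.8011

For Normal data with known variance σ², a Normal(μ₀, σ₀²) prior on μ is conjugate. Posterior precision = 1/σ₀² + n/σ²; posterior mean is the precision-weighted average of μ₀ and x̄.
σ₀² = 119.06² = 14175.2836, σ² = 6.24² = 38.9376; σ² + n·σ₀² = 38.9376 + 12·14175.2836 = 170142.3408.
Posterior precision = 1/σ₀² + n/σ² = 1/14175.2836 + 12/38.9376 = (σ² + n·σ₀²)/(σ₀²σ²) = 170142.3408/(14175.2836·38.9376); posterior variance σₙ² = σ₀²σ²/(σ² + n·σ₀²) = 14175.2836·38.9376/170142.3408 = 3.244057.
Posterior SD = √σₙ² = √(14175.2836·38.9376/170142.3408) = 1.8011.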